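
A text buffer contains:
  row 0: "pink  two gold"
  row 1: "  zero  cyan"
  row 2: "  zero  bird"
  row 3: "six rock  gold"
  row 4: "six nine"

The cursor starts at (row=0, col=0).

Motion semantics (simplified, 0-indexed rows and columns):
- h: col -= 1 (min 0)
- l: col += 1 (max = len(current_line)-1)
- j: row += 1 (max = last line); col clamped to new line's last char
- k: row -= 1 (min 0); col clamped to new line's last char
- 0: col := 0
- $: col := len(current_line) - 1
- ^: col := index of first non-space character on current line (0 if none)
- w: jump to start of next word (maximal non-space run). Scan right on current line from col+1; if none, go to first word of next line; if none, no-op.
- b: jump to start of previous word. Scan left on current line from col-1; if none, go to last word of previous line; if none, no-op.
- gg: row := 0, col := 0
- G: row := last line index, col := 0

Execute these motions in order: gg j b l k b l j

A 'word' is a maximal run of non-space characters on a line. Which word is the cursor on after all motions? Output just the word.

After 1 (gg): row=0 col=0 char='p'
After 2 (j): row=1 col=0 char='_'
After 3 (b): row=0 col=10 char='g'
After 4 (l): row=0 col=11 char='o'
After 5 (k): row=0 col=11 char='o'
After 6 (b): row=0 col=10 char='g'
After 7 (l): row=0 col=11 char='o'
After 8 (j): row=1 col=11 char='n'

Answer: cyan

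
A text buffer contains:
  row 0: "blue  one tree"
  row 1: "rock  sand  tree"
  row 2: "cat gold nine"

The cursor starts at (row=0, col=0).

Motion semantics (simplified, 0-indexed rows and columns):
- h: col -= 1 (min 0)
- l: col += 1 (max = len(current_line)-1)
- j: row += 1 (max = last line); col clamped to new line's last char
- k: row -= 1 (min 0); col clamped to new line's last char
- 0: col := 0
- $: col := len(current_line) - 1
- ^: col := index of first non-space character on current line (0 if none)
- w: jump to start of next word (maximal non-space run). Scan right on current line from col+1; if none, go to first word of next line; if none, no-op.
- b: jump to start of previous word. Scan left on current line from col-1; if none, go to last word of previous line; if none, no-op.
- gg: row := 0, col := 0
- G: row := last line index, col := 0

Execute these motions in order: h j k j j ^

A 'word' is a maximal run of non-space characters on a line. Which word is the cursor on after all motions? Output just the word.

Answer: cat

Derivation:
After 1 (h): row=0 col=0 char='b'
After 2 (j): row=1 col=0 char='r'
After 3 (k): row=0 col=0 char='b'
After 4 (j): row=1 col=0 char='r'
After 5 (j): row=2 col=0 char='c'
After 6 (^): row=2 col=0 char='c'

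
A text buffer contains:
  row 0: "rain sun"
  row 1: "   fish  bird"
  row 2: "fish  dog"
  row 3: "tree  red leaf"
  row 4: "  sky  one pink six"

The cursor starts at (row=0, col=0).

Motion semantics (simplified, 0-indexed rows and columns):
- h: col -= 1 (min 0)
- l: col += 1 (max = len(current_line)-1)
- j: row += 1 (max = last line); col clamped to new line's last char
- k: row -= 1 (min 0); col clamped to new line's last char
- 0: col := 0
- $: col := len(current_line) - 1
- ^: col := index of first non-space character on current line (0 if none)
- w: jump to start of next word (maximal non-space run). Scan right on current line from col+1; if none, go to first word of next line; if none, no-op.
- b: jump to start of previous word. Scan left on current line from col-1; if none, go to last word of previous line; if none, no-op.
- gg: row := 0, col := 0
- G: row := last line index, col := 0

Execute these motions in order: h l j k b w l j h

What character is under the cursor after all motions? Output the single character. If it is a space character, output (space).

After 1 (h): row=0 col=0 char='r'
After 2 (l): row=0 col=1 char='a'
After 3 (j): row=1 col=1 char='_'
After 4 (k): row=0 col=1 char='a'
After 5 (b): row=0 col=0 char='r'
After 6 (w): row=0 col=5 char='s'
After 7 (l): row=0 col=6 char='u'
After 8 (j): row=1 col=6 char='h'
After 9 (h): row=1 col=5 char='s'

Answer: s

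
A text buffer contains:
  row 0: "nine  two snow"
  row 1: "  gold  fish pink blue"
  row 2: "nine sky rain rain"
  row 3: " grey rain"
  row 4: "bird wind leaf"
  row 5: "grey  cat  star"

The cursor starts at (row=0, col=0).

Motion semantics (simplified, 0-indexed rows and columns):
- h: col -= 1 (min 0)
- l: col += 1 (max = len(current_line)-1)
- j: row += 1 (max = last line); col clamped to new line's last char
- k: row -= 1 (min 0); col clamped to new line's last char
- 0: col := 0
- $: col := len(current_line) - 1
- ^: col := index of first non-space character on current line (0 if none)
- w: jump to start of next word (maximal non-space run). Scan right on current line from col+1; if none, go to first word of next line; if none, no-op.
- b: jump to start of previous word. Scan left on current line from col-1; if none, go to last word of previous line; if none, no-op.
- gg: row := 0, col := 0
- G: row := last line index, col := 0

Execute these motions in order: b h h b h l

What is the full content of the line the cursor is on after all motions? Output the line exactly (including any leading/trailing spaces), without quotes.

After 1 (b): row=0 col=0 char='n'
After 2 (h): row=0 col=0 char='n'
After 3 (h): row=0 col=0 char='n'
After 4 (b): row=0 col=0 char='n'
After 5 (h): row=0 col=0 char='n'
After 6 (l): row=0 col=1 char='i'

Answer: nine  two snow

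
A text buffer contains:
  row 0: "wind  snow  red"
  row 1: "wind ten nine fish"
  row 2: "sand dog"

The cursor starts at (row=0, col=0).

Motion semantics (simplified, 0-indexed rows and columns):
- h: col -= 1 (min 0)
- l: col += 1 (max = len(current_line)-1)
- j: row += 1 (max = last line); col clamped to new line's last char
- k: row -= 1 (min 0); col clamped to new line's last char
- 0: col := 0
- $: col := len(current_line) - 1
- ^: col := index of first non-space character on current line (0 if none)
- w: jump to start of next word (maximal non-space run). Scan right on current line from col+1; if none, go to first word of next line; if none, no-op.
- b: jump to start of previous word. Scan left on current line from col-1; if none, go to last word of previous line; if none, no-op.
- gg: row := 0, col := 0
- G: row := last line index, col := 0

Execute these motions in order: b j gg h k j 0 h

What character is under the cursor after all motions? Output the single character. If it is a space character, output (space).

Answer: w

Derivation:
After 1 (b): row=0 col=0 char='w'
After 2 (j): row=1 col=0 char='w'
After 3 (gg): row=0 col=0 char='w'
After 4 (h): row=0 col=0 char='w'
After 5 (k): row=0 col=0 char='w'
After 6 (j): row=1 col=0 char='w'
After 7 (0): row=1 col=0 char='w'
After 8 (h): row=1 col=0 char='w'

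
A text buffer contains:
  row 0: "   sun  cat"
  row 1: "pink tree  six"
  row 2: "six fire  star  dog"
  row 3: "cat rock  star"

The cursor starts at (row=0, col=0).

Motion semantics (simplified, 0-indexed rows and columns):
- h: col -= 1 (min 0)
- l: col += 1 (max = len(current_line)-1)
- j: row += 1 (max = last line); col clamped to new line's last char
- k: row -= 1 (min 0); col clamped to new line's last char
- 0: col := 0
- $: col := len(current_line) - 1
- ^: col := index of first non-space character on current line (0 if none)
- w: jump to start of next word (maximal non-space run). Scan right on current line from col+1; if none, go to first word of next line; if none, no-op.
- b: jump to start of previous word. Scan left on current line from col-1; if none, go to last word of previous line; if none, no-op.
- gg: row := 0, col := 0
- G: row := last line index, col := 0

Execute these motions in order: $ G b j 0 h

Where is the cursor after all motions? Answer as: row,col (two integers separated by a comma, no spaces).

Answer: 3,0

Derivation:
After 1 ($): row=0 col=10 char='t'
After 2 (G): row=3 col=0 char='c'
After 3 (b): row=2 col=16 char='d'
After 4 (j): row=3 col=13 char='r'
After 5 (0): row=3 col=0 char='c'
After 6 (h): row=3 col=0 char='c'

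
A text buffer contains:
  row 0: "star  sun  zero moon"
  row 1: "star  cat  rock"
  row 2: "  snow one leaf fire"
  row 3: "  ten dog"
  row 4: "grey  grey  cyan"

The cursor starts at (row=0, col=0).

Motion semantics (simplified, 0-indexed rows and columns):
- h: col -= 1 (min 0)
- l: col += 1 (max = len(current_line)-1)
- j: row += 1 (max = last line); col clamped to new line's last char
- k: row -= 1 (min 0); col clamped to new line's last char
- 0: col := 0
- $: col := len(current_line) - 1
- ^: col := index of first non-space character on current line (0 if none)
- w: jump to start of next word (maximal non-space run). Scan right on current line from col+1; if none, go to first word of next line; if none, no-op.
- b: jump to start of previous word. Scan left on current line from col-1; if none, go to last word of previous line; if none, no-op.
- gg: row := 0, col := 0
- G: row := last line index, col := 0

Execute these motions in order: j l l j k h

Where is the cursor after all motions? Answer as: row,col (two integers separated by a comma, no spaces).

After 1 (j): row=1 col=0 char='s'
After 2 (l): row=1 col=1 char='t'
After 3 (l): row=1 col=2 char='a'
After 4 (j): row=2 col=2 char='s'
After 5 (k): row=1 col=2 char='a'
After 6 (h): row=1 col=1 char='t'

Answer: 1,1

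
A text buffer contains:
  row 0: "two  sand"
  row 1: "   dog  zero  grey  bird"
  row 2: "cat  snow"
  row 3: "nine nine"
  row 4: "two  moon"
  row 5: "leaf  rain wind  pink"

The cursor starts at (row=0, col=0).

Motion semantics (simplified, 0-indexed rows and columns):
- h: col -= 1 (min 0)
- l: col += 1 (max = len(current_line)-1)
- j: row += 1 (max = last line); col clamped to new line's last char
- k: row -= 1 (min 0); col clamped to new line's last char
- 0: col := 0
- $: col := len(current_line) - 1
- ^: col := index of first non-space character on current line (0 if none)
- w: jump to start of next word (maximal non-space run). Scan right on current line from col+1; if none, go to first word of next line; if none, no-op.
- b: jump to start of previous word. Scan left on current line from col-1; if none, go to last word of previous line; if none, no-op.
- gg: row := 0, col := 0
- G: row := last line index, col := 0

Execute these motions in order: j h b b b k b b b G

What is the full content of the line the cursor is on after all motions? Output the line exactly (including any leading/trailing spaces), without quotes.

Answer: leaf  rain wind  pink

Derivation:
After 1 (j): row=1 col=0 char='_'
After 2 (h): row=1 col=0 char='_'
After 3 (b): row=0 col=5 char='s'
After 4 (b): row=0 col=0 char='t'
After 5 (b): row=0 col=0 char='t'
After 6 (k): row=0 col=0 char='t'
After 7 (b): row=0 col=0 char='t'
After 8 (b): row=0 col=0 char='t'
After 9 (b): row=0 col=0 char='t'
After 10 (G): row=5 col=0 char='l'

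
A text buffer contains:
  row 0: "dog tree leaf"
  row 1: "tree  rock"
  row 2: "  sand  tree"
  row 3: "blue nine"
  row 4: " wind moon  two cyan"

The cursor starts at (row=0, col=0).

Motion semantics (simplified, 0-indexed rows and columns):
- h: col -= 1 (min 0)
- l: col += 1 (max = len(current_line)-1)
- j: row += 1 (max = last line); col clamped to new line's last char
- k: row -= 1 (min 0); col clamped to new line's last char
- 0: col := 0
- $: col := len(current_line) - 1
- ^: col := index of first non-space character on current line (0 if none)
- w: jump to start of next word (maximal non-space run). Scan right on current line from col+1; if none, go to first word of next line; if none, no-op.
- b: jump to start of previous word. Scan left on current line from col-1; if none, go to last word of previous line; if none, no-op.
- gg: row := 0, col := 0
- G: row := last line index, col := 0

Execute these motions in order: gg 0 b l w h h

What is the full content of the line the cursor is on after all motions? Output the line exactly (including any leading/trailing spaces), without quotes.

Answer: dog tree leaf

Derivation:
After 1 (gg): row=0 col=0 char='d'
After 2 (0): row=0 col=0 char='d'
After 3 (b): row=0 col=0 char='d'
After 4 (l): row=0 col=1 char='o'
After 5 (w): row=0 col=4 char='t'
After 6 (h): row=0 col=3 char='_'
After 7 (h): row=0 col=2 char='g'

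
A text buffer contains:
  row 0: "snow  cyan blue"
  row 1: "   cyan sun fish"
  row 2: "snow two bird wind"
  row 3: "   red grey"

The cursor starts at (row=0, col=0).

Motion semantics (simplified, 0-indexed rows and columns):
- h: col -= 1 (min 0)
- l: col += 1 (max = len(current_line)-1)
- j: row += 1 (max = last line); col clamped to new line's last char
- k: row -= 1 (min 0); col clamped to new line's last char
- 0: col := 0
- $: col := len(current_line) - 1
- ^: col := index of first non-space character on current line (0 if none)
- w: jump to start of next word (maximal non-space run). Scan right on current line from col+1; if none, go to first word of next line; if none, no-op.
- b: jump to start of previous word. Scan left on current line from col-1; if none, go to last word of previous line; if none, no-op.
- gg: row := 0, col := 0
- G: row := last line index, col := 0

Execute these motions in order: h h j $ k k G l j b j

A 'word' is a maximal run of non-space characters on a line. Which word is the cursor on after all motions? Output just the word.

Answer: grey

Derivation:
After 1 (h): row=0 col=0 char='s'
After 2 (h): row=0 col=0 char='s'
After 3 (j): row=1 col=0 char='_'
After 4 ($): row=1 col=15 char='h'
After 5 (k): row=0 col=14 char='e'
After 6 (k): row=0 col=14 char='e'
After 7 (G): row=3 col=0 char='_'
After 8 (l): row=3 col=1 char='_'
After 9 (j): row=3 col=1 char='_'
After 10 (b): row=2 col=14 char='w'
After 11 (j): row=3 col=10 char='y'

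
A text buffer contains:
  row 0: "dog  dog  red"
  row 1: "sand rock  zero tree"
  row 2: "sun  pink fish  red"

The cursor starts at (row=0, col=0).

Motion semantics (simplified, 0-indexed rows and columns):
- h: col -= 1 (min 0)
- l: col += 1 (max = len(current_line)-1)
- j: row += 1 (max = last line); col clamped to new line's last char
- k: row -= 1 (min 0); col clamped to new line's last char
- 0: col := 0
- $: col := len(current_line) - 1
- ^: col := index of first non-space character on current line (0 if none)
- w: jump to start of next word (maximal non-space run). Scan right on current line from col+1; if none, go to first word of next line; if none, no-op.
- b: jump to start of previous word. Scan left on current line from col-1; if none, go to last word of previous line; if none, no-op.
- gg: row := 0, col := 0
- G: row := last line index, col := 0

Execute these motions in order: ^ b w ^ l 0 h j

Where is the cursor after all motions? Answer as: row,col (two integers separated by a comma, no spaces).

Answer: 1,0

Derivation:
After 1 (^): row=0 col=0 char='d'
After 2 (b): row=0 col=0 char='d'
After 3 (w): row=0 col=5 char='d'
After 4 (^): row=0 col=0 char='d'
After 5 (l): row=0 col=1 char='o'
After 6 (0): row=0 col=0 char='d'
After 7 (h): row=0 col=0 char='d'
After 8 (j): row=1 col=0 char='s'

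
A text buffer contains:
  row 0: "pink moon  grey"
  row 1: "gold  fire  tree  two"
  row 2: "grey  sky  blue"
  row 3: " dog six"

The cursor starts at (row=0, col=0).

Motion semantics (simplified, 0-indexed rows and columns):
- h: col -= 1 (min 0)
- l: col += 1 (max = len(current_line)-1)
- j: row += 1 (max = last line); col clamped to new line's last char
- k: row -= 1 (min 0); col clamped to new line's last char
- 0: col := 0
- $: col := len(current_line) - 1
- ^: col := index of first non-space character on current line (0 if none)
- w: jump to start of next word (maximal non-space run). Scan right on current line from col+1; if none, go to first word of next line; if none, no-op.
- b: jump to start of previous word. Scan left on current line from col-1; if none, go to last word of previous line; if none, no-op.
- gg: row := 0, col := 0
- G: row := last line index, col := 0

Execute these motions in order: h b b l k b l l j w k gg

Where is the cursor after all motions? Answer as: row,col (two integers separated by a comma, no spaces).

After 1 (h): row=0 col=0 char='p'
After 2 (b): row=0 col=0 char='p'
After 3 (b): row=0 col=0 char='p'
After 4 (l): row=0 col=1 char='i'
After 5 (k): row=0 col=1 char='i'
After 6 (b): row=0 col=0 char='p'
After 7 (l): row=0 col=1 char='i'
After 8 (l): row=0 col=2 char='n'
After 9 (j): row=1 col=2 char='l'
After 10 (w): row=1 col=6 char='f'
After 11 (k): row=0 col=6 char='o'
After 12 (gg): row=0 col=0 char='p'

Answer: 0,0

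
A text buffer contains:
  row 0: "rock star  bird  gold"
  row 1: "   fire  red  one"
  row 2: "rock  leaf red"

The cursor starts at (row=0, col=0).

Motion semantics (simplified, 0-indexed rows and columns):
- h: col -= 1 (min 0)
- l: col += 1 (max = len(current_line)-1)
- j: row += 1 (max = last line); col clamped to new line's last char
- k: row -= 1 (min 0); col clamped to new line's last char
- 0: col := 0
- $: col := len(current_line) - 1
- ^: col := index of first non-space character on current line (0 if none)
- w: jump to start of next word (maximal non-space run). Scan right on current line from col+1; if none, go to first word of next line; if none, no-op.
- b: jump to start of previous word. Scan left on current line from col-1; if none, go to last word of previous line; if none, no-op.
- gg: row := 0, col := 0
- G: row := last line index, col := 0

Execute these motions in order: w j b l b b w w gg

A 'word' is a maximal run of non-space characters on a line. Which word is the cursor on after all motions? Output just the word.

After 1 (w): row=0 col=5 char='s'
After 2 (j): row=1 col=5 char='r'
After 3 (b): row=1 col=3 char='f'
After 4 (l): row=1 col=4 char='i'
After 5 (b): row=1 col=3 char='f'
After 6 (b): row=0 col=17 char='g'
After 7 (w): row=1 col=3 char='f'
After 8 (w): row=1 col=9 char='r'
After 9 (gg): row=0 col=0 char='r'

Answer: rock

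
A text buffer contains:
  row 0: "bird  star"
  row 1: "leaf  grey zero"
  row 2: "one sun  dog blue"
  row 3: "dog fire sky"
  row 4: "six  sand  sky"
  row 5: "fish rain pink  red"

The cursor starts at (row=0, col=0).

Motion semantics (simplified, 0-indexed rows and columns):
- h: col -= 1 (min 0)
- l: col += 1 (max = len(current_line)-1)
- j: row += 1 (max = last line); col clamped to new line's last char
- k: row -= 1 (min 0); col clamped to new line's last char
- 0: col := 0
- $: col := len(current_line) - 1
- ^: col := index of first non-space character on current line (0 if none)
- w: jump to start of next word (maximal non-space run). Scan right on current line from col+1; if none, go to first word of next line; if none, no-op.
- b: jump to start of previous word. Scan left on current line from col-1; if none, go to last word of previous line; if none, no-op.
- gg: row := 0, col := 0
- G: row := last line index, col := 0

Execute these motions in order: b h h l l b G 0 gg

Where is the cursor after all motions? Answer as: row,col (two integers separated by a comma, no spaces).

Answer: 0,0

Derivation:
After 1 (b): row=0 col=0 char='b'
After 2 (h): row=0 col=0 char='b'
After 3 (h): row=0 col=0 char='b'
After 4 (l): row=0 col=1 char='i'
After 5 (l): row=0 col=2 char='r'
After 6 (b): row=0 col=0 char='b'
After 7 (G): row=5 col=0 char='f'
After 8 (0): row=5 col=0 char='f'
After 9 (gg): row=0 col=0 char='b'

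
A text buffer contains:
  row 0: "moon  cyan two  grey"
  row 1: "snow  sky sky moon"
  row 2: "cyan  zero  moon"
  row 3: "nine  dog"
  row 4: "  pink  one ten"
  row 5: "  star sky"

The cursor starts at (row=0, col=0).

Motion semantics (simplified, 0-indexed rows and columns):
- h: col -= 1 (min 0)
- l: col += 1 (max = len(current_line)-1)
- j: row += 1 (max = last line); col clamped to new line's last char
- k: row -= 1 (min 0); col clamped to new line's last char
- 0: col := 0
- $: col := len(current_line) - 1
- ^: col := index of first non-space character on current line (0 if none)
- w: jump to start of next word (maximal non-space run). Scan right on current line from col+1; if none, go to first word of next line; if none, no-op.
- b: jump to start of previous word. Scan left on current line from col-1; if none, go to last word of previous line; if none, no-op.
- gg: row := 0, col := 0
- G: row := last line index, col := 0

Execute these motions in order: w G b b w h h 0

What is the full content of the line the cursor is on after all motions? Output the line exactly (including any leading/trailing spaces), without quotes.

After 1 (w): row=0 col=6 char='c'
After 2 (G): row=5 col=0 char='_'
After 3 (b): row=4 col=12 char='t'
After 4 (b): row=4 col=8 char='o'
After 5 (w): row=4 col=12 char='t'
After 6 (h): row=4 col=11 char='_'
After 7 (h): row=4 col=10 char='e'
After 8 (0): row=4 col=0 char='_'

Answer:   pink  one ten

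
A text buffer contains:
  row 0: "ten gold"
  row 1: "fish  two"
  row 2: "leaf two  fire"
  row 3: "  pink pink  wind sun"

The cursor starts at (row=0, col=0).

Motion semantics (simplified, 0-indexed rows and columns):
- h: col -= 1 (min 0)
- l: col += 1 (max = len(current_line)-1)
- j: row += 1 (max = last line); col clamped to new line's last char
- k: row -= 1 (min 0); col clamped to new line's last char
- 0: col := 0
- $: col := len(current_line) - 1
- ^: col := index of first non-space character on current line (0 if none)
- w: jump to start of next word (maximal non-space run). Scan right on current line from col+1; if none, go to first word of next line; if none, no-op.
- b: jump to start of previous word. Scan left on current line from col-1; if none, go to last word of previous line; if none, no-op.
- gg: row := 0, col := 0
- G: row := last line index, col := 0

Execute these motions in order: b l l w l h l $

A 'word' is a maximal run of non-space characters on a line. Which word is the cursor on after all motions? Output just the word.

After 1 (b): row=0 col=0 char='t'
After 2 (l): row=0 col=1 char='e'
After 3 (l): row=0 col=2 char='n'
After 4 (w): row=0 col=4 char='g'
After 5 (l): row=0 col=5 char='o'
After 6 (h): row=0 col=4 char='g'
After 7 (l): row=0 col=5 char='o'
After 8 ($): row=0 col=7 char='d'

Answer: gold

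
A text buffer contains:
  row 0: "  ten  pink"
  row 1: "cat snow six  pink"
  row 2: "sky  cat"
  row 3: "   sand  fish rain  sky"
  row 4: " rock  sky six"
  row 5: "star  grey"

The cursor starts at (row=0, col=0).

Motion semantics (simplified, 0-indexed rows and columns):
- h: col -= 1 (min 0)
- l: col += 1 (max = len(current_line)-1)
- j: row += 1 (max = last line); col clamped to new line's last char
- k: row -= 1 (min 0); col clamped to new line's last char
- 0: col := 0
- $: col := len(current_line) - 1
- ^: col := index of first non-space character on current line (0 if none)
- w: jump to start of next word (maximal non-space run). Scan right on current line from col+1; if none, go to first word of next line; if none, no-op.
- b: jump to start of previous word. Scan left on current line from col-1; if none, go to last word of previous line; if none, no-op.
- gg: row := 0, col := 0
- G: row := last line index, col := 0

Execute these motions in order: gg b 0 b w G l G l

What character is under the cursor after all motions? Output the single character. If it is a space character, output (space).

After 1 (gg): row=0 col=0 char='_'
After 2 (b): row=0 col=0 char='_'
After 3 (0): row=0 col=0 char='_'
After 4 (b): row=0 col=0 char='_'
After 5 (w): row=0 col=2 char='t'
After 6 (G): row=5 col=0 char='s'
After 7 (l): row=5 col=1 char='t'
After 8 (G): row=5 col=0 char='s'
After 9 (l): row=5 col=1 char='t'

Answer: t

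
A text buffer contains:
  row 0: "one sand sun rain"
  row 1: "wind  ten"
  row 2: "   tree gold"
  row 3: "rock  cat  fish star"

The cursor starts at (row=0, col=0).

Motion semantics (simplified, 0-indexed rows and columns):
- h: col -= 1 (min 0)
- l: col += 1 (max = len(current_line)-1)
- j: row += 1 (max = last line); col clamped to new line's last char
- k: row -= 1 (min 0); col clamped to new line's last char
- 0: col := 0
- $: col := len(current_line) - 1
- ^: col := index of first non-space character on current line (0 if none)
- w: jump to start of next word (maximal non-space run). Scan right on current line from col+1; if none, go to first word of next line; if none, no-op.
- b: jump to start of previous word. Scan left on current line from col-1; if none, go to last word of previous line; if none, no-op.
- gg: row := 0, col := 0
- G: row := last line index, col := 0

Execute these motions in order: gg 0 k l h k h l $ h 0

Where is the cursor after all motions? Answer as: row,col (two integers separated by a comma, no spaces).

After 1 (gg): row=0 col=0 char='o'
After 2 (0): row=0 col=0 char='o'
After 3 (k): row=0 col=0 char='o'
After 4 (l): row=0 col=1 char='n'
After 5 (h): row=0 col=0 char='o'
After 6 (k): row=0 col=0 char='o'
After 7 (h): row=0 col=0 char='o'
After 8 (l): row=0 col=1 char='n'
After 9 ($): row=0 col=16 char='n'
After 10 (h): row=0 col=15 char='i'
After 11 (0): row=0 col=0 char='o'

Answer: 0,0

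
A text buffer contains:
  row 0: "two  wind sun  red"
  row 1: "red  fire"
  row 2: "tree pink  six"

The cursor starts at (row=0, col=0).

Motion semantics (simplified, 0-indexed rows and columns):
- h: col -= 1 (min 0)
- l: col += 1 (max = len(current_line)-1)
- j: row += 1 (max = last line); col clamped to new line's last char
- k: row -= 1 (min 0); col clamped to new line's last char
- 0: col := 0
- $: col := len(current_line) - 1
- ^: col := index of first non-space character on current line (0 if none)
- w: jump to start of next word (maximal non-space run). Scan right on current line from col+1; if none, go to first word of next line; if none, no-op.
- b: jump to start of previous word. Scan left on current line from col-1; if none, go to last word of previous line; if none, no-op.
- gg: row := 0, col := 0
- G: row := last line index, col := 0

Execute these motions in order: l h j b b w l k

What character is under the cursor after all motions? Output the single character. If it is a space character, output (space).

After 1 (l): row=0 col=1 char='w'
After 2 (h): row=0 col=0 char='t'
After 3 (j): row=1 col=0 char='r'
After 4 (b): row=0 col=15 char='r'
After 5 (b): row=0 col=10 char='s'
After 6 (w): row=0 col=15 char='r'
After 7 (l): row=0 col=16 char='e'
After 8 (k): row=0 col=16 char='e'

Answer: e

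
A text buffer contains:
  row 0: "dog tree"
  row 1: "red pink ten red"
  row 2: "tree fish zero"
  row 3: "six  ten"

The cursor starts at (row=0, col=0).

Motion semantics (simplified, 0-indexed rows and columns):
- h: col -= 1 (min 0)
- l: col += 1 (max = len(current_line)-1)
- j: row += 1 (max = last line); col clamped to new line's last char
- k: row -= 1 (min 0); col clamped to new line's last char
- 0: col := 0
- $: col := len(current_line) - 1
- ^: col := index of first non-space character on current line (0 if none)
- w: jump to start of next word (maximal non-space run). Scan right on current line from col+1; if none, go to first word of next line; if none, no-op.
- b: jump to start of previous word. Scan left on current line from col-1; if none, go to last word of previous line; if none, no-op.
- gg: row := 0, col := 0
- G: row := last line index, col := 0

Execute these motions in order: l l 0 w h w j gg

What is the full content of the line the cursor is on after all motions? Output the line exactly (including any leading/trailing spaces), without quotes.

After 1 (l): row=0 col=1 char='o'
After 2 (l): row=0 col=2 char='g'
After 3 (0): row=0 col=0 char='d'
After 4 (w): row=0 col=4 char='t'
After 5 (h): row=0 col=3 char='_'
After 6 (w): row=0 col=4 char='t'
After 7 (j): row=1 col=4 char='p'
After 8 (gg): row=0 col=0 char='d'

Answer: dog tree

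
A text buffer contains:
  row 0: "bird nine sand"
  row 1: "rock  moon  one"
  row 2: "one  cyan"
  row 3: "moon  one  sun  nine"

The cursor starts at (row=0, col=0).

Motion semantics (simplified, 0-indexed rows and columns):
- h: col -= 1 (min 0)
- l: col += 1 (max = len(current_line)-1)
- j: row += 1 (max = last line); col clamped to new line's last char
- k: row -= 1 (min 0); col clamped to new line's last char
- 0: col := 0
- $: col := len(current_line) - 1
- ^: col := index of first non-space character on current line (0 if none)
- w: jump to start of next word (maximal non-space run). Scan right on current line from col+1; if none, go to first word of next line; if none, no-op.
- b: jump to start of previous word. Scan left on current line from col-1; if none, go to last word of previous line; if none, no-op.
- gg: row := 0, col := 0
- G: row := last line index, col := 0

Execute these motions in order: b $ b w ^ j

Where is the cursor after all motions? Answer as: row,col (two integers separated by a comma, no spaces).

Answer: 2,0

Derivation:
After 1 (b): row=0 col=0 char='b'
After 2 ($): row=0 col=13 char='d'
After 3 (b): row=0 col=10 char='s'
After 4 (w): row=1 col=0 char='r'
After 5 (^): row=1 col=0 char='r'
After 6 (j): row=2 col=0 char='o'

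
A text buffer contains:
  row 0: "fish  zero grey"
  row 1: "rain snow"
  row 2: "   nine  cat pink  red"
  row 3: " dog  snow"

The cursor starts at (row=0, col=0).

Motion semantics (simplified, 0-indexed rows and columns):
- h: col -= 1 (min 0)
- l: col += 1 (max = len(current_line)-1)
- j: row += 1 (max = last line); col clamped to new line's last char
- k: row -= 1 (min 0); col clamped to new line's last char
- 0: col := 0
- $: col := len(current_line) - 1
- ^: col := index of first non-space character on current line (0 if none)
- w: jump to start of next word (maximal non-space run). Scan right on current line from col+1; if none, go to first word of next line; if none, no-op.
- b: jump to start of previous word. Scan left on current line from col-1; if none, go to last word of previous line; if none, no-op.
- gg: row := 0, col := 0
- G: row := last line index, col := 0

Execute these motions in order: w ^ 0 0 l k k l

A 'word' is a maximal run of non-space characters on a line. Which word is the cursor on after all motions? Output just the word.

Answer: fish

Derivation:
After 1 (w): row=0 col=6 char='z'
After 2 (^): row=0 col=0 char='f'
After 3 (0): row=0 col=0 char='f'
After 4 (0): row=0 col=0 char='f'
After 5 (l): row=0 col=1 char='i'
After 6 (k): row=0 col=1 char='i'
After 7 (k): row=0 col=1 char='i'
After 8 (l): row=0 col=2 char='s'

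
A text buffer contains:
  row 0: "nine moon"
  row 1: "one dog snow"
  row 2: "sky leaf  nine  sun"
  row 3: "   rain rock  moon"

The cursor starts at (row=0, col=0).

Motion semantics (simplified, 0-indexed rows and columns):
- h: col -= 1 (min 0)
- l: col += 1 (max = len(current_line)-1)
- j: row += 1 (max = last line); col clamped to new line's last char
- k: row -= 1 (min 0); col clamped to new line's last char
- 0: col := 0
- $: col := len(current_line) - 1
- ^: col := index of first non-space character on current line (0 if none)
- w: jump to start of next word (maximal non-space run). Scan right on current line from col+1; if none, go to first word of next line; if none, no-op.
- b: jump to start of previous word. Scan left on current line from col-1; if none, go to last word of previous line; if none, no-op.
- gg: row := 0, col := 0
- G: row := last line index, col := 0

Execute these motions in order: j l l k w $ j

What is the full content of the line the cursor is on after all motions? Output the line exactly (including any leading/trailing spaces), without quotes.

After 1 (j): row=1 col=0 char='o'
After 2 (l): row=1 col=1 char='n'
After 3 (l): row=1 col=2 char='e'
After 4 (k): row=0 col=2 char='n'
After 5 (w): row=0 col=5 char='m'
After 6 ($): row=0 col=8 char='n'
After 7 (j): row=1 col=8 char='s'

Answer: one dog snow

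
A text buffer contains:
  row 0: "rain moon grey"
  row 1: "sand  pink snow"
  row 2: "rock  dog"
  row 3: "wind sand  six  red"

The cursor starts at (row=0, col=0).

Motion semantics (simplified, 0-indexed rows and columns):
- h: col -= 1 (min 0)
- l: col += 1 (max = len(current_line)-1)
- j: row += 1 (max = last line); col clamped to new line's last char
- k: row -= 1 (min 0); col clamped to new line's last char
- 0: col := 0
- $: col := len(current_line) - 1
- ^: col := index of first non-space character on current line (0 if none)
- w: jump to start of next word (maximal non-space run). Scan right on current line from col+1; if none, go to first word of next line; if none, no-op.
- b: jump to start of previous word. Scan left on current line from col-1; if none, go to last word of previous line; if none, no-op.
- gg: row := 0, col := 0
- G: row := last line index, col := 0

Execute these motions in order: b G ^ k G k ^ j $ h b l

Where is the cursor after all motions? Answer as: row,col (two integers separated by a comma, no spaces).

Answer: 3,17

Derivation:
After 1 (b): row=0 col=0 char='r'
After 2 (G): row=3 col=0 char='w'
After 3 (^): row=3 col=0 char='w'
After 4 (k): row=2 col=0 char='r'
After 5 (G): row=3 col=0 char='w'
After 6 (k): row=2 col=0 char='r'
After 7 (^): row=2 col=0 char='r'
After 8 (j): row=3 col=0 char='w'
After 9 ($): row=3 col=18 char='d'
After 10 (h): row=3 col=17 char='e'
After 11 (b): row=3 col=16 char='r'
After 12 (l): row=3 col=17 char='e'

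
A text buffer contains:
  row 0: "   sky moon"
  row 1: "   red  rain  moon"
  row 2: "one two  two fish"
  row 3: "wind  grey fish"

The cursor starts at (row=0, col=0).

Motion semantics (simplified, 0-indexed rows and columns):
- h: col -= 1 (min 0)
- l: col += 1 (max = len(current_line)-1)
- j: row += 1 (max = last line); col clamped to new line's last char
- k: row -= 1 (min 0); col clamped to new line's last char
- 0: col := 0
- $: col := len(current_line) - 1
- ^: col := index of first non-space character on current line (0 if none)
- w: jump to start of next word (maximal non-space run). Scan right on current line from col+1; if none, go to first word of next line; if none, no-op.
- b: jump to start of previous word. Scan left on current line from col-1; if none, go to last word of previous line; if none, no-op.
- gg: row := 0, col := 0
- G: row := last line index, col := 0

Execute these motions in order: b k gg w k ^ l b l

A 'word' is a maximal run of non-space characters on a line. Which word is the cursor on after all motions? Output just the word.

Answer: sky

Derivation:
After 1 (b): row=0 col=0 char='_'
After 2 (k): row=0 col=0 char='_'
After 3 (gg): row=0 col=0 char='_'
After 4 (w): row=0 col=3 char='s'
After 5 (k): row=0 col=3 char='s'
After 6 (^): row=0 col=3 char='s'
After 7 (l): row=0 col=4 char='k'
After 8 (b): row=0 col=3 char='s'
After 9 (l): row=0 col=4 char='k'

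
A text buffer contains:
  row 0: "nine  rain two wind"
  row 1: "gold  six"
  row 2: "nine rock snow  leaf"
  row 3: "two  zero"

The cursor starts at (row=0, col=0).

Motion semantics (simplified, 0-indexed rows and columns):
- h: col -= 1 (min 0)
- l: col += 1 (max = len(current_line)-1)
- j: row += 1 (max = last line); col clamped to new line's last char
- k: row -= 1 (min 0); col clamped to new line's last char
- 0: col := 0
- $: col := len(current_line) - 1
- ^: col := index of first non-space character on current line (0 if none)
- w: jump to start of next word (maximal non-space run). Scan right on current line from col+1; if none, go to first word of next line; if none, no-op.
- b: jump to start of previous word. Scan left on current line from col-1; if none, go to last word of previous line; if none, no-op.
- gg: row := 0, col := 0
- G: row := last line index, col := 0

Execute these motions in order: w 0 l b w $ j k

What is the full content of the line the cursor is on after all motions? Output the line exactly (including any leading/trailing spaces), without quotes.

After 1 (w): row=0 col=6 char='r'
After 2 (0): row=0 col=0 char='n'
After 3 (l): row=0 col=1 char='i'
After 4 (b): row=0 col=0 char='n'
After 5 (w): row=0 col=6 char='r'
After 6 ($): row=0 col=18 char='d'
After 7 (j): row=1 col=8 char='x'
After 8 (k): row=0 col=8 char='i'

Answer: nine  rain two wind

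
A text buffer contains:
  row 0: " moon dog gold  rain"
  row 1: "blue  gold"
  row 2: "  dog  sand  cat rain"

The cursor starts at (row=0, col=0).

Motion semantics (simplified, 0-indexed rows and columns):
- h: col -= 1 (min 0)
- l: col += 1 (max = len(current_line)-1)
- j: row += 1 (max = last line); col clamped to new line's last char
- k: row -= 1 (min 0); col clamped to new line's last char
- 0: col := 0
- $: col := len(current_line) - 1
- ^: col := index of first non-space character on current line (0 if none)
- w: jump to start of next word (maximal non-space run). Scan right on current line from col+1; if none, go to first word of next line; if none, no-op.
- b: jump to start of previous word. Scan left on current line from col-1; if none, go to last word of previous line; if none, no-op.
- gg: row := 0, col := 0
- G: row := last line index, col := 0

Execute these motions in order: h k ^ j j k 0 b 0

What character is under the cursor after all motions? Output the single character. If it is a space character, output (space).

Answer: (space)

Derivation:
After 1 (h): row=0 col=0 char='_'
After 2 (k): row=0 col=0 char='_'
After 3 (^): row=0 col=1 char='m'
After 4 (j): row=1 col=1 char='l'
After 5 (j): row=2 col=1 char='_'
After 6 (k): row=1 col=1 char='l'
After 7 (0): row=1 col=0 char='b'
After 8 (b): row=0 col=16 char='r'
After 9 (0): row=0 col=0 char='_'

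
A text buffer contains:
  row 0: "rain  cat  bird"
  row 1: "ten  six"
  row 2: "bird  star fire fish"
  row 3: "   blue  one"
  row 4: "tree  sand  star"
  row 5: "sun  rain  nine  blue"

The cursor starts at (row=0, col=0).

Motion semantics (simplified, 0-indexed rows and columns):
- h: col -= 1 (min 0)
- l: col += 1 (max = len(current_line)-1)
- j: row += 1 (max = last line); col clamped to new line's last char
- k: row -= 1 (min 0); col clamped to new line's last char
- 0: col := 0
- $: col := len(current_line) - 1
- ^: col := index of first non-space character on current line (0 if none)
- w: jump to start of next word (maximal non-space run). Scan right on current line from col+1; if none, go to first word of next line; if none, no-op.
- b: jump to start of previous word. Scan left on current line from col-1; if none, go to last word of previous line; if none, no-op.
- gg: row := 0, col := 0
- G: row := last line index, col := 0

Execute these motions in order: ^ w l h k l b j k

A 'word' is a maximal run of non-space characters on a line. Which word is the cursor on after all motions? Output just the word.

After 1 (^): row=0 col=0 char='r'
After 2 (w): row=0 col=6 char='c'
After 3 (l): row=0 col=7 char='a'
After 4 (h): row=0 col=6 char='c'
After 5 (k): row=0 col=6 char='c'
After 6 (l): row=0 col=7 char='a'
After 7 (b): row=0 col=6 char='c'
After 8 (j): row=1 col=6 char='i'
After 9 (k): row=0 col=6 char='c'

Answer: cat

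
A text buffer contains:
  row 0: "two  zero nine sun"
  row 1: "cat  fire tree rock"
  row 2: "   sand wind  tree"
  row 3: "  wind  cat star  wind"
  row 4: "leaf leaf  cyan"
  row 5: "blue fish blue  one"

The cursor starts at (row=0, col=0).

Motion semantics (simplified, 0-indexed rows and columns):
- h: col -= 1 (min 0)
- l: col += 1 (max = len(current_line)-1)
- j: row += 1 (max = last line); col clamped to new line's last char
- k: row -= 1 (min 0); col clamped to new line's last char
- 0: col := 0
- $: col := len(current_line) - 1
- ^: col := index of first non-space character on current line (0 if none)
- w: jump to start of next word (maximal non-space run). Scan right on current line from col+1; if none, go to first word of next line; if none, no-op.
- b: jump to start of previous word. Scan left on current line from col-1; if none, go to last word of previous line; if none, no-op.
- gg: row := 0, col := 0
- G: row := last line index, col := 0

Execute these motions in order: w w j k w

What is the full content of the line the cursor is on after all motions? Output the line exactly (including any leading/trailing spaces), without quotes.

Answer: two  zero nine sun

Derivation:
After 1 (w): row=0 col=5 char='z'
After 2 (w): row=0 col=10 char='n'
After 3 (j): row=1 col=10 char='t'
After 4 (k): row=0 col=10 char='n'
After 5 (w): row=0 col=15 char='s'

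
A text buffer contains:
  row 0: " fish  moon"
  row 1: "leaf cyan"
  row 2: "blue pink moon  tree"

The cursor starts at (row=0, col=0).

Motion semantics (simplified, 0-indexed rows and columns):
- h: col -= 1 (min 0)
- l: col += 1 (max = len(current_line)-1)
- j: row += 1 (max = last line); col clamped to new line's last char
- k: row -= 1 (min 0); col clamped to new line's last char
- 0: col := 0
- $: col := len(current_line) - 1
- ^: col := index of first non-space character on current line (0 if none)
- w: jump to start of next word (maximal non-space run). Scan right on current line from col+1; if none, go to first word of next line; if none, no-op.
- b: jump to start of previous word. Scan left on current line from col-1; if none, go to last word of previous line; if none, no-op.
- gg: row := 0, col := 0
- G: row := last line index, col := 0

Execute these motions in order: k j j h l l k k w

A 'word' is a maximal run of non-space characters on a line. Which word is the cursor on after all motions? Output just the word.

After 1 (k): row=0 col=0 char='_'
After 2 (j): row=1 col=0 char='l'
After 3 (j): row=2 col=0 char='b'
After 4 (h): row=2 col=0 char='b'
After 5 (l): row=2 col=1 char='l'
After 6 (l): row=2 col=2 char='u'
After 7 (k): row=1 col=2 char='a'
After 8 (k): row=0 col=2 char='i'
After 9 (w): row=0 col=7 char='m'

Answer: moon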